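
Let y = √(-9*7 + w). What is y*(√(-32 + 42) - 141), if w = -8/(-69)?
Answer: I*√299391*(-141 + √10)/69 ≈ -1093.0*I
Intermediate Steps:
w = 8/69 (w = -8*(-1/69) = 8/69 ≈ 0.11594)
y = I*√299391/69 (y = √(-9*7 + 8/69) = √(-63 + 8/69) = √(-4339/69) = I*√299391/69 ≈ 7.9299*I)
y*(√(-32 + 42) - 141) = (I*√299391/69)*(√(-32 + 42) - 141) = (I*√299391/69)*(√10 - 141) = (I*√299391/69)*(-141 + √10) = I*√299391*(-141 + √10)/69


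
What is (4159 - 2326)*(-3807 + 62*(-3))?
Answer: -7319169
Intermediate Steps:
(4159 - 2326)*(-3807 + 62*(-3)) = 1833*(-3807 - 186) = 1833*(-3993) = -7319169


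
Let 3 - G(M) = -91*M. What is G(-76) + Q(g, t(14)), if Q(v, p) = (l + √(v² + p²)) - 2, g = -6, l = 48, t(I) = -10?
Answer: -6867 + 2*√34 ≈ -6855.3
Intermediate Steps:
G(M) = 3 + 91*M (G(M) = 3 - (-91)*M = 3 + 91*M)
Q(v, p) = 46 + √(p² + v²) (Q(v, p) = (48 + √(v² + p²)) - 2 = (48 + √(p² + v²)) - 2 = 46 + √(p² + v²))
G(-76) + Q(g, t(14)) = (3 + 91*(-76)) + (46 + √((-10)² + (-6)²)) = (3 - 6916) + (46 + √(100 + 36)) = -6913 + (46 + √136) = -6913 + (46 + 2*√34) = -6867 + 2*√34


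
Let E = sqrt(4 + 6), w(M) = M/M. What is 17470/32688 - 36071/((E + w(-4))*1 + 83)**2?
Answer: -933015519181/202854029976 + 1514982*sqrt(10)/12411529 ≈ -4.2134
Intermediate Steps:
w(M) = 1
E = sqrt(10) ≈ 3.1623
17470/32688 - 36071/((E + w(-4))*1 + 83)**2 = 17470/32688 - 36071/((sqrt(10) + 1)*1 + 83)**2 = 17470*(1/32688) - 36071/((1 + sqrt(10))*1 + 83)**2 = 8735/16344 - 36071/((1 + sqrt(10)) + 83)**2 = 8735/16344 - 36071/(84 + sqrt(10))**2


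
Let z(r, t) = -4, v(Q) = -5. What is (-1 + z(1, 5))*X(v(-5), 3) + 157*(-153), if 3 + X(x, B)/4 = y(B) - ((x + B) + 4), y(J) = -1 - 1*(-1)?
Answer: -23921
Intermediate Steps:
y(J) = 0 (y(J) = -1 + 1 = 0)
X(x, B) = -28 - 4*B - 4*x (X(x, B) = -12 + 4*(0 - ((x + B) + 4)) = -12 + 4*(0 - ((B + x) + 4)) = -12 + 4*(0 - (4 + B + x)) = -12 + 4*(0 + (-4 - B - x)) = -12 + 4*(-4 - B - x) = -12 + (-16 - 4*B - 4*x) = -28 - 4*B - 4*x)
(-1 + z(1, 5))*X(v(-5), 3) + 157*(-153) = (-1 - 4)*(-28 - 4*3 - 4*(-5)) + 157*(-153) = -5*(-28 - 12 + 20) - 24021 = -5*(-20) - 24021 = 100 - 24021 = -23921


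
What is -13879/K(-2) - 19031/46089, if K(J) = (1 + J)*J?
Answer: -639707293/92178 ≈ -6939.9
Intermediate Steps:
K(J) = J*(1 + J)
-13879/K(-2) - 19031/46089 = -13879*(-1/(2*(1 - 2))) - 19031/46089 = -13879/((-2*(-1))) - 19031*1/46089 = -13879/2 - 19031/46089 = -639707293/92178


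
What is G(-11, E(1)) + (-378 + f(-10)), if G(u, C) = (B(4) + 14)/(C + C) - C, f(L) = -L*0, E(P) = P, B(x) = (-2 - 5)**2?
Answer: -695/2 ≈ -347.50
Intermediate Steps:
B(x) = 49 (B(x) = (-7)**2 = 49)
f(L) = 0
G(u, C) = -C + 63/(2*C) (G(u, C) = (49 + 14)/(C + C) - C = 63/((2*C)) - C = 63*(1/(2*C)) - C = 63/(2*C) - C = -C + 63/(2*C))
G(-11, E(1)) + (-378 + f(-10)) = (-1*1 + (63/2)/1) + (-378 + 0) = (-1 + (63/2)*1) - 378 = (-1 + 63/2) - 378 = 61/2 - 378 = -695/2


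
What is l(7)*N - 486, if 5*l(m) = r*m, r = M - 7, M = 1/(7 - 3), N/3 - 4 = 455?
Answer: -269973/20 ≈ -13499.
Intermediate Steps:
N = 1377 (N = 12 + 3*455 = 12 + 1365 = 1377)
M = ¼ (M = 1/4 = ¼ ≈ 0.25000)
r = -27/4 (r = ¼ - 7 = -27/4 ≈ -6.7500)
l(m) = -27*m/20 (l(m) = (-27*m/4)/5 = -27*m/20)
l(7)*N - 486 = -27/20*7*1377 - 486 = -189/20*1377 - 486 = -260253/20 - 486 = -269973/20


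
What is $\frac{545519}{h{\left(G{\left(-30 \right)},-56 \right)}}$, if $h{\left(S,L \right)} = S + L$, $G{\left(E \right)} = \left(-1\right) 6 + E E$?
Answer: $\frac{545519}{838} \approx 650.98$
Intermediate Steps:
$G{\left(E \right)} = -6 + E^{2}$
$h{\left(S,L \right)} = L + S$
$\frac{545519}{h{\left(G{\left(-30 \right)},-56 \right)}} = \frac{545519}{-56 - \left(6 - \left(-30\right)^{2}\right)} = \frac{545519}{-56 + \left(-6 + 900\right)} = \frac{545519}{-56 + 894} = \frac{545519}{838}$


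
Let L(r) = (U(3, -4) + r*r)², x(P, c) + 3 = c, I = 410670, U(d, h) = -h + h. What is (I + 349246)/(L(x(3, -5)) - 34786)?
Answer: -379958/15345 ≈ -24.761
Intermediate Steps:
U(d, h) = 0
x(P, c) = -3 + c
L(r) = r⁴ (L(r) = (0 + r*r)² = (0 + r²)² = (r²)² = r⁴)
(I + 349246)/(L(x(3, -5)) - 34786) = (410670 + 349246)/((-3 - 5)⁴ - 34786) = 759916/((-8)⁴ - 34786) = 759916/(4096 - 34786) = 759916/(-30690) = 759916*(-1/30690) = -379958/15345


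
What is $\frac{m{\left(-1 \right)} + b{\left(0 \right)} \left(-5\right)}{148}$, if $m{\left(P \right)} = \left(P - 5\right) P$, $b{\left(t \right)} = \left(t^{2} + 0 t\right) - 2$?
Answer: $\frac{4}{37} \approx 0.10811$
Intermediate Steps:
$b{\left(t \right)} = -2 + t^{2}$ ($b{\left(t \right)} = \left(t^{2} + 0\right) - 2 = t^{2} - 2 = -2 + t^{2}$)
$m{\left(P \right)} = P \left(-5 + P\right)$ ($m{\left(P \right)} = \left(-5 + P\right) P = P \left(-5 + P\right)$)
$\frac{m{\left(-1 \right)} + b{\left(0 \right)} \left(-5\right)}{148} = \frac{- (-5 - 1) + \left(-2 + 0^{2}\right) \left(-5\right)}{148} = \left(\left(-1\right) \left(-6\right) + \left(-2 + 0\right) \left(-5\right)\right) \frac{1}{148} = \left(6 - -10\right) \frac{1}{148} = \left(6 + 10\right) \frac{1}{148} = 16 \cdot \frac{1}{148} = \frac{4}{37}$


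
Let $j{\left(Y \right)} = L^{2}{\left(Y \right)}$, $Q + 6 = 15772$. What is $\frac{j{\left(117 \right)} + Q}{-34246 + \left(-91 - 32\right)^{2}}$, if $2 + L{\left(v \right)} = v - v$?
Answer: $- \frac{15770}{19117} \approx -0.82492$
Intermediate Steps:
$Q = 15766$ ($Q = -6 + 15772 = 15766$)
$L{\left(v \right)} = -2$ ($L{\left(v \right)} = -2 + \left(v - v\right) = -2 + 0 = -2$)
$j{\left(Y \right)} = 4$ ($j{\left(Y \right)} = \left(-2\right)^{2} = 4$)
$\frac{j{\left(117 \right)} + Q}{-34246 + \left(-91 - 32\right)^{2}} = \frac{4 + 15766}{-34246 + \left(-91 - 32\right)^{2}} = \frac{15770}{-34246 + \left(-123\right)^{2}} = \frac{15770}{-34246 + 15129} = \frac{15770}{-19117} = 15770 \left(- \frac{1}{19117}\right) = - \frac{15770}{19117}$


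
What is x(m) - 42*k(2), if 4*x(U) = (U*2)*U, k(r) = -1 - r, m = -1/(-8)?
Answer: 16129/128 ≈ 126.01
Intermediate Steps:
m = 1/8 (m = -1*(-1/8) = 1/8 ≈ 0.12500)
x(U) = U**2/2 (x(U) = ((U*2)*U)/4 = ((2*U)*U)/4 = (2*U**2)/4 = U**2/2)
x(m) - 42*k(2) = (1/8)**2/2 - 42*(-1 - 1*2) = (1/2)*(1/64) - 42*(-1 - 2) = 1/128 - 42*(-3) = 1/128 + 126 = 16129/128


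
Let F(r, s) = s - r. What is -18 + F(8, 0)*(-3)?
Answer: 6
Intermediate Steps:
-18 + F(8, 0)*(-3) = -18 + (0 - 1*8)*(-3) = -18 + (0 - 8)*(-3) = -18 - 8*(-3) = -18 + 24 = 6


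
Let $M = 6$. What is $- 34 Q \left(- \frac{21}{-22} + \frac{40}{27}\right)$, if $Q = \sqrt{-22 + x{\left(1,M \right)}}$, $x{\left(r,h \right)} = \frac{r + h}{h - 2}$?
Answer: $- \frac{24599 i}{66} \approx - 372.71 i$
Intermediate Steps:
$x{\left(r,h \right)} = \frac{h + r}{-2 + h}$
$Q = \frac{9 i}{2}$ ($Q = \sqrt{-22 + \frac{6 + 1}{-2 + 6}} = \sqrt{-22 + \frac{1}{4} \cdot 7} = \sqrt{-22 + \frac{7}{4}} = \sqrt{- \frac{81}{4}} = \frac{9 i}{2} \approx 4.5 i$)
$- 34 Q \left(- \frac{21}{-22} + \frac{40}{27}\right) = - 34 \frac{9 i}{2} \left(- \frac{21}{-22} + \frac{40}{27}\right) = - 153 i \left(\left(-21\right) \left(- \frac{1}{22}\right) + 40 \cdot \frac{1}{27}\right) = - 153 i \left(\frac{21}{22} + \frac{40}{27}\right) = - 153 i \frac{1447}{594} = - \frac{24599 i}{66}$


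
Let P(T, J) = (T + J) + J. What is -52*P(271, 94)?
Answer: -23868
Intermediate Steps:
P(T, J) = T + 2*J (P(T, J) = (J + T) + J = T + 2*J)
-52*P(271, 94) = -52*(271 + 2*94) = -52*(271 + 188) = -52*459 = -23868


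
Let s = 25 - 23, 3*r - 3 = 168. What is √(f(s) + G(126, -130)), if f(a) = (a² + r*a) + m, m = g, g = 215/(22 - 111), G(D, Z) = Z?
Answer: I*√114187/89 ≈ 3.7968*I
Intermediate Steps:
r = 57 (r = 1 + (⅓)*168 = 1 + 56 = 57)
s = 2
g = -215/89 (g = 215/(-89) = 215*(-1/89) = -215/89 ≈ -2.4157)
m = -215/89 ≈ -2.4157
f(a) = -215/89 + a² + 57*a (f(a) = (a² + 57*a) - 215/89 = -215/89 + a² + 57*a)
√(f(s) + G(126, -130)) = √((-215/89 + 2² + 57*2) - 130) = √((-215/89 + 4 + 114) - 130) = √(10287/89 - 130) = √(-1283/89) = I*√114187/89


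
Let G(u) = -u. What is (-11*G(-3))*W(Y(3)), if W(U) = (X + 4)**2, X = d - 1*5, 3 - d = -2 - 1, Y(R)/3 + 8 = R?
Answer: -825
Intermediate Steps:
Y(R) = -24 + 3*R
d = 6 (d = 3 - (-2 - 1) = 3 - 1*(-3) = 3 + 3 = 6)
X = 1 (X = 6 - 1*5 = 6 - 5 = 1)
W(U) = 25 (W(U) = (1 + 4)**2 = 5**2 = 25)
(-11*G(-3))*W(Y(3)) = -(-11)*(-3)*25 = -11*3*25 = -33*25 = -825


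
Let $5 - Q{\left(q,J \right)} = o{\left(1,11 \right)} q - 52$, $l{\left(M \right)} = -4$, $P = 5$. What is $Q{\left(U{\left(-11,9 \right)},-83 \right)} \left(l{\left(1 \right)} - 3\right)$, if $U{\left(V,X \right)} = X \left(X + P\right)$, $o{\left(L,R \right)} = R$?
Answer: $9303$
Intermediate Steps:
$U{\left(V,X \right)} = X \left(5 + X\right)$ ($U{\left(V,X \right)} = X \left(X + 5\right) = X \left(5 + X\right)$)
$Q{\left(q,J \right)} = 57 - 11 q$ ($Q{\left(q,J \right)} = 5 - \left(11 q - 52\right) = 5 - \left(-52 + 11 q\right) = 57 - 11 q$)
$Q{\left(U{\left(-11,9 \right)},-83 \right)} \left(l{\left(1 \right)} - 3\right) = \left(57 - 11 \cdot 9 \left(5 + 9\right)\right) \left(-4 - 3\right) = \left(57 - 11 \cdot 9 \cdot 14\right) \left(-4 - 3\right) = \left(57 - 1386\right) \left(-7\right) = \left(-1329\right) \left(-7\right) = 9303$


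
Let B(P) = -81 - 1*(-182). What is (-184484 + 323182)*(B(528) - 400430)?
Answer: -55524831642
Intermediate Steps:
B(P) = 101 (B(P) = -81 + 182 = 101)
(-184484 + 323182)*(B(528) - 400430) = (-184484 + 323182)*(101 - 400430) = 138698*(-400329) = -55524831642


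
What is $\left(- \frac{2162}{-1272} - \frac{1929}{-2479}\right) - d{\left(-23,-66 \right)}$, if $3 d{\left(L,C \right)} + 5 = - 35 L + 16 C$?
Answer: $\frac{46148977}{525548} \approx 87.811$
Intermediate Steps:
$d{\left(L,C \right)} = - \frac{5}{3} - \frac{35 L}{3} + \frac{16 C}{3}$ ($d{\left(L,C \right)} = - \frac{5}{3} + \frac{- 35 L + 16 C}{3} = - \frac{5}{3} + \left(- \frac{35 L}{3} + \frac{16 C}{3}\right) = - \frac{5}{3} - \frac{35 L}{3} + \frac{16 C}{3}$)
$\left(- \frac{2162}{-1272} - \frac{1929}{-2479}\right) - d{\left(-23,-66 \right)} = \left(- \frac{2162}{-1272} - \frac{1929}{-2479}\right) - \left(- \frac{5}{3} - - \frac{805}{3} + \frac{16}{3} \left(-66\right)\right) = \left(\left(-2162\right) \left(- \frac{1}{1272}\right) - - \frac{1929}{2479}\right) - \left(- \frac{5}{3} + \frac{805}{3} - 352\right) = \left(\frac{1081}{636} + \frac{1929}{2479}\right) - - \frac{256}{3} = \frac{3906643}{1576644} + \frac{256}{3} = \frac{46148977}{525548}$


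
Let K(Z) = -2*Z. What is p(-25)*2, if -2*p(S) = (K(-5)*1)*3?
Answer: -30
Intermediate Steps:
p(S) = -15 (p(S) = --2*(-5)*1*3/2 = -10*1*3/2 = -5*3 = -½*30 = -15)
p(-25)*2 = -15*2 = -30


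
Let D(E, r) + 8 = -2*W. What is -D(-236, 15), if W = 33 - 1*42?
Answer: -10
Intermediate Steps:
W = -9 (W = 33 - 42 = -9)
D(E, r) = 10 (D(E, r) = -8 - 2*(-9) = -8 + 18 = 10)
-D(-236, 15) = -1*10 = -10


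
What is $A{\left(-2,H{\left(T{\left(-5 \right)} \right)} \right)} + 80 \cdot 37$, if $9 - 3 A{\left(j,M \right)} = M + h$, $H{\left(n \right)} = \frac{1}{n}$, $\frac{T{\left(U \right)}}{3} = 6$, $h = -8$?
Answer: $\frac{160145}{54} \approx 2965.6$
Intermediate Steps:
$T{\left(U \right)} = 18$ ($T{\left(U \right)} = 3 \cdot 6 = 18$)
$A{\left(j,M \right)} = \frac{17}{3} - \frac{M}{3}$ ($A{\left(j,M \right)} = 3 - \frac{M - 8}{3} = 3 - \frac{-8 + M}{3} = 3 - \left(- \frac{8}{3} + \frac{M}{3}\right) = \frac{17}{3} - \frac{M}{3}$)
$A{\left(-2,H{\left(T{\left(-5 \right)} \right)} \right)} + 80 \cdot 37 = \left(\frac{17}{3} - \frac{1}{3 \cdot 18}\right) + 80 \cdot 37 = \left(\frac{17}{3} - \frac{1}{54}\right) + 2960 = \frac{305}{54} + 2960 = \frac{160145}{54}$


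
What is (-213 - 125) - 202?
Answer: -540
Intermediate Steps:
(-213 - 125) - 202 = -338 - 202 = -540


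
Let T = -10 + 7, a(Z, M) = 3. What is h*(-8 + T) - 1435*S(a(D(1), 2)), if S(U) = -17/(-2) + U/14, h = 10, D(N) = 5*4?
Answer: -12615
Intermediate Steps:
D(N) = 20
T = -3
S(U) = 17/2 + U/14 (S(U) = -17*(-1/2) + U*(1/14) = 17/2 + U/14)
h*(-8 + T) - 1435*S(a(D(1), 2)) = 10*(-8 - 3) - 1435*(17/2 + (1/14)*3) = 10*(-11) - 1435*(17/2 + 3/14) = -110 - 1435*61/7 = -110 - 12505 = -12615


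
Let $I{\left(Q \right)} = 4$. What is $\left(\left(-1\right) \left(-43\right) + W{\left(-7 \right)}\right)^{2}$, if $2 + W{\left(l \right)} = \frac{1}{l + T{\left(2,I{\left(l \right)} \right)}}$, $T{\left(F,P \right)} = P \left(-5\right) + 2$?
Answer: $\frac{1048576}{625} \approx 1677.7$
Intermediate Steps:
$T{\left(F,P \right)} = 2 - 5 P$ ($T{\left(F,P \right)} = - 5 P + 2 = 2 - 5 P$)
$W{\left(l \right)} = -2 + \frac{1}{-18 + l}$ ($W{\left(l \right)} = -2 + \frac{1}{l + \left(2 - 20\right)} = -2 + \frac{1}{l - 18} = -2 + \frac{1}{-18 + l}$)
$\left(\left(-1\right) \left(-43\right) + W{\left(-7 \right)}\right)^{2} = \left(\left(-1\right) \left(-43\right) + \frac{37 - -14}{-18 - 7}\right)^{2} = \left(43 + \frac{37 + 14}{-25}\right)^{2} = \left(43 - \frac{51}{25}\right)^{2} = \left(\frac{1024}{25}\right)^{2} = \frac{1048576}{625}$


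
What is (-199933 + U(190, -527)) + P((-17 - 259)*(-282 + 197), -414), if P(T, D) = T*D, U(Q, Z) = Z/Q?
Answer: -1883351397/190 ≈ -9.9124e+6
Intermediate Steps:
P(T, D) = D*T
(-199933 + U(190, -527)) + P((-17 - 259)*(-282 + 197), -414) = (-199933 - 527/190) - 414*(-17 - 259)*(-282 + 197) = (-199933 - 527*1/190) - (-114264)*(-85) = (-199933 - 527/190) - 414*23460 = -37987797/190 - 9712440 = -1883351397/190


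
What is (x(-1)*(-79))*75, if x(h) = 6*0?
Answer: 0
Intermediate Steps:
x(h) = 0
(x(-1)*(-79))*75 = (0*(-79))*75 = 0*75 = 0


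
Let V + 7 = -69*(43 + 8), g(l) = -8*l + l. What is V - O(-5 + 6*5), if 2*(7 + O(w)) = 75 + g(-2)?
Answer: -7127/2 ≈ -3563.5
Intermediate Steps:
g(l) = -7*l
V = -3526 (V = -7 - 69*(43 + 8) = -7 - 69*51 = -7 - 3519 = -3526)
O(w) = 75/2 (O(w) = -7 + (75 - 7*(-2))/2 = -7 + (75 + 14)/2 = -7 + (1/2)*89 = -7 + 89/2 = 75/2)
V - O(-5 + 6*5) = -3526 - 1*75/2 = -3526 - 75/2 = -7127/2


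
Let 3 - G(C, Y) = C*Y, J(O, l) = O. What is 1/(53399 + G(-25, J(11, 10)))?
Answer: 1/53677 ≈ 1.8630e-5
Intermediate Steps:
G(C, Y) = 3 - C*Y
1/(53399 + G(-25, J(11, 10))) = 1/(53399 + (3 - 1*(-25)*11)) = 1/(53399 + (3 + 275)) = 1/(53399 + 278) = 1/53677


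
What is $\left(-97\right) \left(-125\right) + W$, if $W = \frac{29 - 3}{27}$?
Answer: $\frac{327401}{27} \approx 12126.0$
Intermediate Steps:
$W = \frac{26}{27}$ ($W = 26 \cdot \frac{1}{27} = \frac{26}{27} \approx 0.96296$)
$\left(-97\right) \left(-125\right) + W = \left(-97\right) \left(-125\right) + \frac{26}{27} = 12125 + \frac{26}{27} = \frac{327401}{27}$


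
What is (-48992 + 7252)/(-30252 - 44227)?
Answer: 41740/74479 ≈ 0.56043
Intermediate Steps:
(-48992 + 7252)/(-30252 - 44227) = -41740/(-74479) = -41740*(-1/74479) = 41740/74479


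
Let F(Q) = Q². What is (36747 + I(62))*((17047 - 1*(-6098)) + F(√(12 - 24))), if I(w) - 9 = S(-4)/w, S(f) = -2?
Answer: 26358549855/31 ≈ 8.5028e+8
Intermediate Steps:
I(w) = 9 - 2/w
(36747 + I(62))*((17047 - 1*(-6098)) + F(√(12 - 24))) = (36747 + (9 - 2/62))*((17047 - 1*(-6098)) + (√(12 - 24))²) = (36747 + (9 - 2*1/62))*((17047 + 6098) + (√(-12))²) = (36747 + (9 - 1/31))*(23145 + (2*I*√3)²) = (36747 + 278/31)*(23145 - 12) = (1139435/31)*23133 = 26358549855/31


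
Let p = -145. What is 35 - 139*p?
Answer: 20190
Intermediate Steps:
35 - 139*p = 35 - 139*(-145) = 35 + 20155 = 20190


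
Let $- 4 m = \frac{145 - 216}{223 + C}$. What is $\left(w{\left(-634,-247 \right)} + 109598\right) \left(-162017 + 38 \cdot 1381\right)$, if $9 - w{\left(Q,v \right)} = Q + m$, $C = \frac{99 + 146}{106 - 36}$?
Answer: $- \frac{3646855455075}{302} \approx -1.2076 \cdot 10^{10}$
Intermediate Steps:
$C = \frac{7}{2}$ ($C = \frac{245}{70} = 245 \cdot \frac{1}{70} = \frac{7}{2} \approx 3.5$)
$m = \frac{71}{906}$ ($m = - \frac{\left(145 - 216\right) \frac{1}{223 + \frac{7}{2}}}{4} = - \frac{\left(-71\right) \frac{1}{\frac{453}{2}}}{4} = - \frac{\left(-71\right) \frac{2}{453}}{4} = \left(- \frac{1}{4}\right) \left(- \frac{142}{453}\right) = \frac{71}{906} \approx 0.078366$)
$w{\left(Q,v \right)} = \frac{8083}{906} - Q$ ($w{\left(Q,v \right)} = 9 - \left(Q + \frac{71}{906}\right) = 9 - \left(\frac{71}{906} + Q\right) = \frac{8083}{906} - Q$)
$\left(w{\left(-634,-247 \right)} + 109598\right) \left(-162017 + 38 \cdot 1381\right) = \left(\left(\frac{8083}{906} - -634\right) + 109598\right) \left(-162017 + 38 \cdot 1381\right) = \left(\left(\frac{8083}{906} + 634\right) + 109598\right) \left(-162017 + 52478\right) = \left(\frac{582487}{906} + 109598\right) \left(-109539\right) = \frac{99878275}{906} \left(-109539\right) = - \frac{3646855455075}{302}$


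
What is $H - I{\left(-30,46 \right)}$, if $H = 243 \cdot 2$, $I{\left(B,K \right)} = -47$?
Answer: $533$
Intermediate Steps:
$H = 486$
$H - I{\left(-30,46 \right)} = 486 - -47 = 486 + 47 = 533$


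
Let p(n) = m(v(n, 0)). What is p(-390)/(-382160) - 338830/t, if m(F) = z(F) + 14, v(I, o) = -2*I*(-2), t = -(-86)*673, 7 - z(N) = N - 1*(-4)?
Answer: -64789273203/11059328240 ≈ -5.8583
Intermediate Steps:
z(N) = 3 - N (z(N) = 7 - (N - 1*(-4)) = 7 - (N + 4) = 7 - (4 + N) = 7 + (-4 - N) = 3 - N)
t = 57878 (t = -86*(-673) = 57878)
v(I, o) = 4*I
m(F) = 17 - F (m(F) = (3 - F) + 14 = 17 - F)
p(n) = 17 - 4*n
p(-390)/(-382160) - 338830/t = (17 - 4*(-390))/(-382160) - 338830/57878 = (17 + 1560)*(-1/382160) - 338830*1/57878 = 1577*(-1/382160) - 169415/28939 = -1577/382160 - 169415/28939 = -64789273203/11059328240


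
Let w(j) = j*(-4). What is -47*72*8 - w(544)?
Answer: -24896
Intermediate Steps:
w(j) = -4*j
-47*72*8 - w(544) = -47*72*8 - (-4)*544 = -3384*8 - 1*(-2176) = -27072 + 2176 = -24896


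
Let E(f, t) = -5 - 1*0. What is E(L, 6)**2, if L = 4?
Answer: 25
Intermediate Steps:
E(f, t) = -5 (E(f, t) = -5 + 0 = -5)
E(L, 6)**2 = (-5)**2 = 25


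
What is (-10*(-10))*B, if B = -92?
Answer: -9200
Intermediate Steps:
(-10*(-10))*B = -10*(-10)*(-92) = 100*(-92) = -9200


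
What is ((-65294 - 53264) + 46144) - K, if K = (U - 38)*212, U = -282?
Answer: -4574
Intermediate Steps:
K = -67840 (K = (-282 - 38)*212 = -320*212 = -67840)
((-65294 - 53264) + 46144) - K = ((-65294 - 53264) + 46144) - 1*(-67840) = (-118558 + 46144) + 67840 = -72414 + 67840 = -4574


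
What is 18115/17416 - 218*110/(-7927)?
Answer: 561233285/138056632 ≈ 4.0652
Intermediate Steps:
18115/17416 - 218*110/(-7927) = 18115*(1/17416) - 23980*(-1/7927) = 18115/17416 + 23980/7927 = 561233285/138056632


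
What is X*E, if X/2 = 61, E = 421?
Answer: 51362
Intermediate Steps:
X = 122 (X = 2*61 = 122)
X*E = 122*421 = 51362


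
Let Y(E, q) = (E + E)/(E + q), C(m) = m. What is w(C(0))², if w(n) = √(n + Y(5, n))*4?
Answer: 32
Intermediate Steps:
Y(E, q) = 2*E/(E + q) (Y(E, q) = (2*E)/(E + q) = 2*E/(E + q))
w(n) = 4*√(n + 10/(5 + n)) (w(n) = √(n + 2*5/(5 + n))*4 = √(n + 10/(5 + n))*4 = 4*√(n + 10/(5 + n)))
w(C(0))² = (4*√((10 + 0*(5 + 0))/(5 + 0)))² = (4*√((10 + 0*5)/5))² = (4*√((10 + 0)/5))² = (4*√((⅕)*10))² = (4*√2)² = 32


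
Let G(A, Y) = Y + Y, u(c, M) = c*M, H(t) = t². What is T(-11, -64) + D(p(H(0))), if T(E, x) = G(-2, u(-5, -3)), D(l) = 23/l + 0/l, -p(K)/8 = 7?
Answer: 1657/56 ≈ 29.589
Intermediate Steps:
u(c, M) = M*c
p(K) = -56 (p(K) = -8*7 = -56)
D(l) = 23/l (D(l) = 23/l + 0 = 23/l)
G(A, Y) = 2*Y
T(E, x) = 30 (T(E, x) = 2*(-3*(-5)) = 2*15 = 30)
T(-11, -64) + D(p(H(0))) = 30 + 23/(-56) = 30 + 23*(-1/56) = 30 - 23/56 = 1657/56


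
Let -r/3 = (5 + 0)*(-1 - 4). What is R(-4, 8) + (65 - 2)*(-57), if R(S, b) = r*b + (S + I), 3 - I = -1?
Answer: -2991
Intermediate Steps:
I = 4 (I = 3 - 1*(-1) = 3 + 1 = 4)
r = 75 (r = -3*(5 + 0)*(-1 - 4) = -15*(-5) = -3*(-25) = 75)
R(S, b) = 4 + S + 75*b (R(S, b) = 75*b + (S + 4) = 75*b + (4 + S) = 4 + S + 75*b)
R(-4, 8) + (65 - 2)*(-57) = (4 - 4 + 75*8) + (65 - 2)*(-57) = (4 - 4 + 600) + 63*(-57) = 600 - 3591 = -2991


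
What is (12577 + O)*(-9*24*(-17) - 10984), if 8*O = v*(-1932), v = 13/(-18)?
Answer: -279715076/3 ≈ -9.3238e+7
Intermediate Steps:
v = -13/18 (v = 13*(-1/18) = -13/18 ≈ -0.72222)
O = 2093/12 (O = (-13/18*(-1932))/8 = (1/8)*(4186/3) = 2093/12 ≈ 174.42)
(12577 + O)*(-9*24*(-17) - 10984) = (12577 + 2093/12)*(-9*24*(-17) - 10984) = 153017*(-216*(-17) - 10984)/12 = 153017*(3672 - 10984)/12 = (153017/12)*(-7312) = -279715076/3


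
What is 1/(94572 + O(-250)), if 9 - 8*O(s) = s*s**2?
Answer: 8/16381585 ≈ 4.8835e-7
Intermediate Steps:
O(s) = 9/8 - s**3/8 (O(s) = 9/8 - s*s**2/8 = 9/8 - s**3/8)
1/(94572 + O(-250)) = 1/(94572 + (9/8 - 1/8*(-250)**3)) = 1/(94572 + (9/8 - 1/8*(-15625000))) = 1/(94572 + (9/8 + 1953125)) = 1/(94572 + 15625009/8) = 1/(16381585/8) = 8/16381585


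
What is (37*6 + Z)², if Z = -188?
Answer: 1156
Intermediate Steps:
(37*6 + Z)² = (37*6 - 188)² = (222 - 188)² = 34² = 1156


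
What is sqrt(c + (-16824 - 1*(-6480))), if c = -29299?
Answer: I*sqrt(39643) ≈ 199.11*I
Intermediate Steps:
sqrt(c + (-16824 - 1*(-6480))) = sqrt(-29299 + (-16824 - 1*(-6480))) = sqrt(-29299 + (-16824 + 6480)) = sqrt(-29299 - 10344) = sqrt(-39643) = I*sqrt(39643)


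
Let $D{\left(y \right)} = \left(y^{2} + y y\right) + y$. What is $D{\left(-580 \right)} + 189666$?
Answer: $861886$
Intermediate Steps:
$D{\left(y \right)} = y + 2 y^{2}$ ($D{\left(y \right)} = \left(y^{2} + y^{2}\right) + y = 2 y^{2} + y = y + 2 y^{2}$)
$D{\left(-580 \right)} + 189666 = - 580 \left(1 + 2 \left(-580\right)\right) + 189666 = - 580 \left(1 - 1160\right) + 189666 = \left(-580\right) \left(-1159\right) + 189666 = 672220 + 189666 = 861886$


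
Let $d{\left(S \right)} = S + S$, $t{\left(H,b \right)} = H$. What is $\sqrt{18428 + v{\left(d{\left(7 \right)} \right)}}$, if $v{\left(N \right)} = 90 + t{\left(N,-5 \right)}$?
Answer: $2 \sqrt{4633} \approx 136.13$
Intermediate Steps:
$d{\left(S \right)} = 2 S$
$v{\left(N \right)} = 90 + N$
$\sqrt{18428 + v{\left(d{\left(7 \right)} \right)}} = \sqrt{18428 + \left(90 + 2 \cdot 7\right)} = \sqrt{18428 + \left(90 + 14\right)} = \sqrt{18428 + 104} = \sqrt{18532} = 2 \sqrt{4633}$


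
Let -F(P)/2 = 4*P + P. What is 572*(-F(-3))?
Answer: -17160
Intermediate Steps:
F(P) = -10*P (F(P) = -2*(4*P + P) = -10*P)
572*(-F(-3)) = 572*(-(-10)*(-3)) = 572*(-1*30) = 572*(-30) = -17160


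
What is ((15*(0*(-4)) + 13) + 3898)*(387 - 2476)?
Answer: -8170079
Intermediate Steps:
((15*(0*(-4)) + 13) + 3898)*(387 - 2476) = ((15*0 + 13) + 3898)*(-2089) = ((0 + 13) + 3898)*(-2089) = (13 + 3898)*(-2089) = 3911*(-2089) = -8170079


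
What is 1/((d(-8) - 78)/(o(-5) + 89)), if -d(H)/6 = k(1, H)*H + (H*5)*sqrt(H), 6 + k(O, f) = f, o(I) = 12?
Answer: -505/6822 - 808*I*sqrt(2)/17055 ≈ -0.074025 - 0.067*I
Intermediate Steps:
k(O, f) = -6 + f
d(H) = -30*H**(3/2) - 6*H*(-6 + H) (d(H) = -6*((-6 + H)*H + (H*5)*sqrt(H)) = -6*(H*(-6 + H) + (5*H)*sqrt(H)) = -6*(H*(-6 + H) + 5*H**(3/2)) = -6*(5*H**(3/2) + H*(-6 + H)) = -30*H**(3/2) - 6*H*(-6 + H))
1/((d(-8) - 78)/(o(-5) + 89)) = 1/(((-(-480)*I*sqrt(2) - 6*(-8)*(-6 - 8)) - 78)/(12 + 89)) = 1/(((-(-480)*I*sqrt(2) - 6*(-8)*(-14)) - 78)/101) = 1/(((480*I*sqrt(2) - 672) - 78)*(1/101)) = 1/(((-672 + 480*I*sqrt(2)) - 78)*(1/101)) = 1/((-750 + 480*I*sqrt(2))*(1/101)) = 1/(-750/101 + 480*I*sqrt(2)/101)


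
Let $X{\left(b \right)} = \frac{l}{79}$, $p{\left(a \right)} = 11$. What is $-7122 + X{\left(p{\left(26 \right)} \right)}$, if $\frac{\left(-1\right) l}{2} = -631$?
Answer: $- \frac{561376}{79} \approx -7106.0$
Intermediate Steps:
$l = 1262$ ($l = \left(-2\right) \left(-631\right) = 1262$)
$X{\left(b \right)} = \frac{1262}{79}$
$-7122 + X{\left(p{\left(26 \right)} \right)} = -7122 + \frac{1262}{79} = - \frac{561376}{79}$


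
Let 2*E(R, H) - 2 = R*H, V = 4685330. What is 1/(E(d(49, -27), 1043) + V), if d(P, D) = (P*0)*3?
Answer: 1/4685331 ≈ 2.1343e-7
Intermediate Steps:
d(P, D) = 0 (d(P, D) = 0*3 = 0)
E(R, H) = 1 + H*R/2 (E(R, H) = 1 + (R*H)/2 = 1 + (H*R)/2 = 1 + H*R/2)
1/(E(d(49, -27), 1043) + V) = 1/((1 + (1/2)*1043*0) + 4685330) = 1/((1 + 0) + 4685330) = 1/(1 + 4685330) = 1/4685331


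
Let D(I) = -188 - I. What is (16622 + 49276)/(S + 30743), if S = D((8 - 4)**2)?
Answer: 65898/30539 ≈ 2.1578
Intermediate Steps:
S = -204 (S = -188 - (8 - 4)**2 = -188 - 1*4**2 = -188 - 1*16 = -188 - 16 = -204)
(16622 + 49276)/(S + 30743) = (16622 + 49276)/(-204 + 30743) = 65898/30539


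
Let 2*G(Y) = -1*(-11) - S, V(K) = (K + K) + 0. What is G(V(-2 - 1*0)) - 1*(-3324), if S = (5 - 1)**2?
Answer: 6643/2 ≈ 3321.5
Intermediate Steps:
V(K) = 2*K (V(K) = 2*K + 0 = 2*K)
S = 16 (S = 4**2 = 16)
G(Y) = -5/2 (G(Y) = (-1*(-11) - 1*16)/2 = (11 - 16)/2 = (1/2)*(-5) = -5/2)
G(V(-2 - 1*0)) - 1*(-3324) = -5/2 - 1*(-3324) = -5/2 + 3324 = 6643/2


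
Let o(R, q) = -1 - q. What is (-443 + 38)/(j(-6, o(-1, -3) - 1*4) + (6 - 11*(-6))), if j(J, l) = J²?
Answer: -15/4 ≈ -3.7500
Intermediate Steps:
(-443 + 38)/(j(-6, o(-1, -3) - 1*4) + (6 - 11*(-6))) = (-443 + 38)/((-6)² + (6 - 11*(-6))) = -405/(36 + (6 + 66)) = -405/(36 + 72) = -405/108 = -405*1/108 = -15/4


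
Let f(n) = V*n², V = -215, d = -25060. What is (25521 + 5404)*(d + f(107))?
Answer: -76897950375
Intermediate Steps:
f(n) = -215*n²
(25521 + 5404)*(d + f(107)) = (25521 + 5404)*(-25060 - 215*107²) = 30925*(-25060 - 215*11449) = 30925*(-25060 - 2461535) = 30925*(-2486595) = -76897950375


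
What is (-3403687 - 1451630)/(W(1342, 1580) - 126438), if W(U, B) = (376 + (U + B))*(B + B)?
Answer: -4855317/10295242 ≈ -0.47161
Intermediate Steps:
W(U, B) = 2*B*(376 + B + U) (W(U, B) = (376 + (B + U))*(2*B) = (376 + B + U)*(2*B) = 2*B*(376 + B + U))
(-3403687 - 1451630)/(W(1342, 1580) - 126438) = (-3403687 - 1451630)/(2*1580*(376 + 1580 + 1342) - 126438) = -4855317/(2*1580*3298 - 126438) = -4855317/(10421680 - 126438) = -4855317/10295242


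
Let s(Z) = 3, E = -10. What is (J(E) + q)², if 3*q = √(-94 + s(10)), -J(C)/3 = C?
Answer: (90 + I*√91)²/9 ≈ 889.89 + 190.79*I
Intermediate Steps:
J(C) = -3*C
q = I*√91/3 (q = √(-94 + 3)/3 = √(-91)/3 = (I*√91)/3 = I*√91/3 ≈ 3.1798*I)
(J(E) + q)² = (-3*(-10) + I*√91/3)² = (30 + I*√91/3)²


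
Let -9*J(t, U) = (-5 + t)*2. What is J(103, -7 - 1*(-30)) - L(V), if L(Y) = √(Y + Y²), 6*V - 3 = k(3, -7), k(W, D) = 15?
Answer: -196/9 - 2*√3 ≈ -25.242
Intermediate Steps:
V = 3 (V = ½ + (⅙)*15 = ½ + 5/2 = 3)
J(t, U) = 10/9 - 2*t/9 (J(t, U) = -(-5 + t)*2/9 = -(-10 + 2*t)/9 = 10/9 - 2*t/9)
J(103, -7 - 1*(-30)) - L(V) = (10/9 - 2/9*103) - √(3*(1 + 3)) = (10/9 - 206/9) - √(3*4) = -196/9 - √12 = -196/9 - 2*√3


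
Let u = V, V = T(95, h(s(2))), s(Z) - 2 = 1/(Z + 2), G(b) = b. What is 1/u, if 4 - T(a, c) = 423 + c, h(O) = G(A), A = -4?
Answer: -1/415 ≈ -0.0024096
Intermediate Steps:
s(Z) = 2 + 1/(2 + Z) (s(Z) = 2 + 1/(Z + 2) = 2 + 1/(2 + Z))
h(O) = -4
T(a, c) = -419 - c (T(a, c) = 4 - (423 + c) = 4 + (-423 - c) = -419 - c)
V = -415 (V = -419 - 1*(-4) = -419 + 4 = -415)
u = -415
1/u = 1/(-415) = -1/415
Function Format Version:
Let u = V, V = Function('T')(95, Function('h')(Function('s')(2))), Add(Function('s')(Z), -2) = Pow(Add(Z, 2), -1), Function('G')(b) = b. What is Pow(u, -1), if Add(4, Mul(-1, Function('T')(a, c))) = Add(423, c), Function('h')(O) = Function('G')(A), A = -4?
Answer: Rational(-1, 415) ≈ -0.0024096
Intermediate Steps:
Function('s')(Z) = Add(2, Pow(Add(2, Z), -1)) (Function('s')(Z) = Add(2, Pow(Add(Z, 2), -1)) = Add(2, Pow(Add(2, Z), -1)))
Function('h')(O) = -4
Function('T')(a, c) = Add(-419, Mul(-1, c)) (Function('T')(a, c) = Add(4, Mul(-1, Add(423, c))) = Add(4, Add(-423, Mul(-1, c))) = Add(-419, Mul(-1, c)))
V = -415 (V = Add(-419, Mul(-1, -4)) = Add(-419, 4) = -415)
u = -415
Pow(u, -1) = Pow(-415, -1) = Rational(-1, 415)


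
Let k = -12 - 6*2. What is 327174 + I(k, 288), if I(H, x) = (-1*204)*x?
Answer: 268422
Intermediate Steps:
k = -24 (k = -12 - 12 = -24)
I(H, x) = -204*x
327174 + I(k, 288) = 327174 - 204*288 = 327174 - 58752 = 268422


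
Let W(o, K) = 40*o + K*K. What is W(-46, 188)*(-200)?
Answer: -6700800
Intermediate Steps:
W(o, K) = K**2 + 40*o (W(o, K) = 40*o + K**2 = K**2 + 40*o)
W(-46, 188)*(-200) = (188**2 + 40*(-46))*(-200) = (35344 - 1840)*(-200) = 33504*(-200) = -6700800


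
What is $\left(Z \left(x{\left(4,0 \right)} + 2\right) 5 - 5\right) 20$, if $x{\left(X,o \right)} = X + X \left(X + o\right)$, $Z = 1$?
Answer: $2100$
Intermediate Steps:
$\left(Z \left(x{\left(4,0 \right)} + 2\right) 5 - 5\right) 20 = \left(1 \left(4 \left(1 + 4 + 0\right) + 2\right) 5 - 5\right) 20 = \left(1 \left(4 \cdot 5 + 2\right) 5 - 5\right) 20 = \left(1 \left(20 + 2\right) 5 - 5\right) 20 = \left(1 \cdot 22 \cdot 5 - 5\right) 20 = \left(22 \cdot 5 - 5\right) 20 = \left(110 - 5\right) 20 = 105 \cdot 20 = 2100$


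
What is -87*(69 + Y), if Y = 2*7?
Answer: -7221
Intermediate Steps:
Y = 14
-87*(69 + Y) = -87*(69 + 14) = -87*83 = -1*7221 = -7221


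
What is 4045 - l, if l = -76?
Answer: 4121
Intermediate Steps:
4045 - l = 4045 - 1*(-76) = 4045 + 76 = 4121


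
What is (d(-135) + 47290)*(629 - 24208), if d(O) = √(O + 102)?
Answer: -1115050910 - 23579*I*√33 ≈ -1.115e+9 - 1.3545e+5*I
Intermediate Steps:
d(O) = √(102 + O)
(d(-135) + 47290)*(629 - 24208) = (√(102 - 135) + 47290)*(629 - 24208) = (√(-33) + 47290)*(-23579) = (I*√33 + 47290)*(-23579) = (47290 + I*√33)*(-23579) = -1115050910 - 23579*I*√33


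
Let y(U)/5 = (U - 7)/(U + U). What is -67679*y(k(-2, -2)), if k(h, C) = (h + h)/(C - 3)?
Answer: 10490245/8 ≈ 1.3113e+6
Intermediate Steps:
k(h, C) = 2*h/(-3 + C) (k(h, C) = (2*h)/(-3 + C) = 2*h/(-3 + C))
y(U) = 5*(-7 + U)/(2*U) (y(U) = 5*((U - 7)/(U + U)) = 5*((-7 + U)/((2*U))) = 5*((-7 + U)*(1/(2*U))) = 5*((-7 + U)/(2*U)) = 5*(-7 + U)/(2*U))
-67679*y(k(-2, -2)) = -338395*(-7 + 2*(-2)/(-3 - 2))/(2*(2*(-2)/(-3 - 2))) = -338395*(-7 + 2*(-2)/(-5))/(2*(2*(-2)/(-5))) = -338395*(-7 + 2*(-2)*(-⅕))/(2*(2*(-2)*(-⅕))) = -338395*(-7 + ⅘)/(2*⅘) = -338395*5*(-31)/(2*4*5) = -67679*(-155/8) = 10490245/8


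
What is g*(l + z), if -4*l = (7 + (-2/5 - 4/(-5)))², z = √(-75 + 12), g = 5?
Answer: -1369/20 + 15*I*√7 ≈ -68.45 + 39.686*I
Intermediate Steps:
z = 3*I*√7 (z = √(-63) = 3*I*√7 ≈ 7.9373*I)
l = -1369/100 (l = -(7 + (-2/5 - 4/(-5)))²/4 = -(7 + (-2*⅕ - 4*(-⅕)))²/4 = -(7 + (-⅖ + ⅘))²/4 = -(7 + ⅖)²/4 = -(37/5)²/4 = -¼*1369/25 = -1369/100 ≈ -13.690)
g*(l + z) = 5*(-1369/100 + 3*I*√7) = -1369/20 + 15*I*√7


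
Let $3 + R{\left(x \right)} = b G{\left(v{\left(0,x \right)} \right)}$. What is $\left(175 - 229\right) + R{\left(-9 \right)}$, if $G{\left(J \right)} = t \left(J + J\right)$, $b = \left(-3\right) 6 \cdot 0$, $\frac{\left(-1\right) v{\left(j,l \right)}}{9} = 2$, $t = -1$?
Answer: $-57$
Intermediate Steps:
$v{\left(j,l \right)} = -18$ ($v{\left(j,l \right)} = \left(-9\right) 2 = -18$)
$b = 0$ ($b = \left(-18\right) 0 = 0$)
$G{\left(J \right)} = - 2 J$ ($G{\left(J \right)} = - (J + J) = - 2 J$)
$R{\left(x \right)} = -3$ ($R{\left(x \right)} = -3 + 0 \left(\left(-2\right) \left(-18\right)\right) = -3 + 0 \cdot 36 = -3 + 0 = -3$)
$\left(175 - 229\right) + R{\left(-9 \right)} = \left(175 - 229\right) - 3 = -54 - 3 = -57$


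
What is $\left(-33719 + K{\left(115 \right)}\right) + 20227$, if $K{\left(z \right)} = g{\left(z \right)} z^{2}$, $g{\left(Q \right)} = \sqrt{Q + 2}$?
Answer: $-13492 + 39675 \sqrt{13} \approx 1.2956 \cdot 10^{5}$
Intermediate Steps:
$g{\left(Q \right)} = \sqrt{2 + Q}$
$K{\left(z \right)} = z^{2} \sqrt{2 + z}$ ($K{\left(z \right)} = \sqrt{2 + z} z^{2} = z^{2} \sqrt{2 + z}$)
$\left(-33719 + K{\left(115 \right)}\right) + 20227 = \left(-33719 + 115^{2} \sqrt{2 + 115}\right) + 20227 = \left(-33719 + 13225 \sqrt{117}\right) + 20227 = \left(-33719 + 13225 \cdot 3 \sqrt{13}\right) + 20227 = \left(-33719 + 39675 \sqrt{13}\right) + 20227 = -13492 + 39675 \sqrt{13}$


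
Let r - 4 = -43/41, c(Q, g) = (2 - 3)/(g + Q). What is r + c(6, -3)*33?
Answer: -330/41 ≈ -8.0488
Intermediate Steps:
c(Q, g) = -1/(Q + g)
r = 121/41 (r = 4 - 43/41 = 121/41 ≈ 2.9512)
r + c(6, -3)*33 = 121/41 - 1/(6 - 3)*33 = 121/41 - 1/3*33 = 121/41 - 1*⅓*33 = 121/41 - ⅓*33 = 121/41 - 11 = -330/41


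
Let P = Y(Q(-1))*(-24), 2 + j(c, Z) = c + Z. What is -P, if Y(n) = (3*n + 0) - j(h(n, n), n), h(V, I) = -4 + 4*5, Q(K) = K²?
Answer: -288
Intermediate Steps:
h(V, I) = 16 (h(V, I) = -4 + 20 = 16)
j(c, Z) = -2 + Z + c (j(c, Z) = -2 + (c + Z) = -2 + (Z + c) = -2 + Z + c)
Y(n) = -14 + 2*n (Y(n) = (3*n + 0) - (-2 + n + 16) = 3*n - (14 + n) = 3*n + (-14 - n) = -14 + 2*n)
P = 288 (P = (-14 + 2*(-1)²)*(-24) = (-14 + 2*1)*(-24) = (-14 + 2)*(-24) = -12*(-24) = 288)
-P = -1*288 = -288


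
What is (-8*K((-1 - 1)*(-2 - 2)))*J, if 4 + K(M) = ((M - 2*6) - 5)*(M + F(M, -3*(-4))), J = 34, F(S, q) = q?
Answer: 50048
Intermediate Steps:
K(M) = -4 + (-17 + M)*(12 + M) (K(M) = -4 + ((M - 2*6) - 5)*(M - 3*(-4)) = -4 + ((M - 12) - 5)*(M + 12) = -4 + ((-12 + M) - 5)*(12 + M) = -4 + (-17 + M)*(12 + M))
(-8*K((-1 - 1)*(-2 - 2)))*J = -8*(-208 + ((-1 - 1)*(-2 - 2))² - 5*(-1 - 1)*(-2 - 2))*34 = -8*(-208 + (-2*(-4))² - (-10)*(-4))*34 = -8*(-208 + 8² - 5*8)*34 = -8*(-208 + 64 - 40)*34 = -8*(-184)*34 = 1472*34 = 50048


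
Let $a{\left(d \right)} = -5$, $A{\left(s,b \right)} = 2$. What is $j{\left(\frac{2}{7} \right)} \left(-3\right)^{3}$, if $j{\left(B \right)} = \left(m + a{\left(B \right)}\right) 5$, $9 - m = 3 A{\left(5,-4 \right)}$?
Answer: $270$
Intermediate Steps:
$m = 3$ ($m = 9 - 3 \cdot 2 = 9 - 6 = 3$)
$j{\left(B \right)} = -10$ ($j{\left(B \right)} = \left(3 - 5\right) 5 = \left(-2\right) 5 = -10$)
$j{\left(\frac{2}{7} \right)} \left(-3\right)^{3} = - 10 \left(-3\right)^{3} = \left(-10\right) \left(-27\right) = 270$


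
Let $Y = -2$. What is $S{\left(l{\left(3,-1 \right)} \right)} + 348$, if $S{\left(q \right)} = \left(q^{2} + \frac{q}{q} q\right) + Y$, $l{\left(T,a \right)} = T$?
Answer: $358$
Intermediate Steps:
$S{\left(q \right)} = -2 + q + q^{2}$ ($S{\left(q \right)} = \left(q^{2} + \frac{q}{q} q\right) - 2 = \left(q^{2} + 1 q\right) - 2 = \left(q^{2} + q\right) - 2 = \left(q + q^{2}\right) - 2 = -2 + q + q^{2}$)
$S{\left(l{\left(3,-1 \right)} \right)} + 348 = \left(-2 + 3 + 3^{2}\right) + 348 = \left(-2 + 3 + 9\right) + 348 = 10 + 348 = 358$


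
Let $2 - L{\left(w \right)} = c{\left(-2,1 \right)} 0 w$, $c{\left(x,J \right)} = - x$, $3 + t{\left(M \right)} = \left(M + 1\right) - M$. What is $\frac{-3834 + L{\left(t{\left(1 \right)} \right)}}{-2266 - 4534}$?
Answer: $\frac{479}{850} \approx 0.56353$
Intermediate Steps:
$t{\left(M \right)} = -2$ ($t{\left(M \right)} = -3 + \left(\left(M + 1\right) - M\right) = -3 + \left(\left(1 + M\right) - M\right) = -3 + 1 = -2$)
$L{\left(w \right)} = 2$ ($L{\left(w \right)} = 2 - \left(-1\right) \left(-2\right) 0 w = 2 - 2 \cdot 0 w = 2 - 0 w = 2 - 0 = 2 + 0 = 2$)
$\frac{-3834 + L{\left(t{\left(1 \right)} \right)}}{-2266 - 4534} = \frac{-3834 + 2}{-2266 - 4534} = - \frac{3832}{-6800} = \left(-3832\right) \left(- \frac{1}{6800}\right) = \frac{479}{850}$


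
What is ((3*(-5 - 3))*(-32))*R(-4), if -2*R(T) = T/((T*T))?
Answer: 96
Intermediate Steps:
R(T) = -1/(2*T) (R(T) = -T/(2*(T*T)) = -T/(2*(T²)) = -T/(2*T²) = -1/(2*T))
((3*(-5 - 3))*(-32))*R(-4) = ((3*(-5 - 3))*(-32))*(-½/(-4)) = ((3*(-8))*(-32))*(-½*(-¼)) = -24*(-32)*(⅛) = 768*(⅛) = 96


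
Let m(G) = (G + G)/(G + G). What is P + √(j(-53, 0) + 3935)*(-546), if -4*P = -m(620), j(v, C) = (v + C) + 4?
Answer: ¼ - 546*√3886 ≈ -34036.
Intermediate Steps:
j(v, C) = 4 + C + v (j(v, C) = (C + v) + 4 = 4 + C + v)
m(G) = 1 (m(G) = (2*G)/((2*G)) = (2*G)*(1/(2*G)) = 1)
P = ¼ (P = -(-1)/4 = -¼*(-1) = ¼ ≈ 0.25000)
P + √(j(-53, 0) + 3935)*(-546) = ¼ + √((4 + 0 - 53) + 3935)*(-546) = ¼ + √(-49 + 3935)*(-546) = ¼ + √3886*(-546) = ¼ - 546*√3886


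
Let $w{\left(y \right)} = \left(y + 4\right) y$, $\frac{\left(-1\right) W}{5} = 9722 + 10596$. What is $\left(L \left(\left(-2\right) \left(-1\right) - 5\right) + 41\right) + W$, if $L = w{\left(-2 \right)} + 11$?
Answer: $-101570$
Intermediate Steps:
$W = -101590$ ($W = - 5 \left(9722 + 10596\right) = \left(-5\right) 20318 = -101590$)
$w{\left(y \right)} = y \left(4 + y\right)$ ($w{\left(y \right)} = \left(4 + y\right) y = y \left(4 + y\right)$)
$L = 7$ ($L = - 2 \left(4 - 2\right) + 11 = \left(-2\right) 2 + 11 = -4 + 11 = 7$)
$\left(L \left(\left(-2\right) \left(-1\right) - 5\right) + 41\right) + W = \left(7 \left(\left(-2\right) \left(-1\right) - 5\right) + 41\right) - 101590 = \left(7 \left(2 - 5\right) + 41\right) - 101590 = \left(7 \left(-3\right) + 41\right) - 101590 = \left(-21 + 41\right) - 101590 = 20 - 101590 = -101570$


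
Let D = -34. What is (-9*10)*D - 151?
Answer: 2909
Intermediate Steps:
(-9*10)*D - 151 = -9*10*(-34) - 151 = -90*(-34) - 151 = 3060 - 151 = 2909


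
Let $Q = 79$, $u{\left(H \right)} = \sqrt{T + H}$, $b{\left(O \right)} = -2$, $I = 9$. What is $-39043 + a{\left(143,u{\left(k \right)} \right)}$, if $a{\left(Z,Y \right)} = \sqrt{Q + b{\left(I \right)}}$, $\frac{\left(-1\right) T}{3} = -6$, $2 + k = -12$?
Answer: $-39043 + \sqrt{77} \approx -39034.0$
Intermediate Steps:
$k = -14$ ($k = -2 - 12 = -14$)
$T = 18$ ($T = \left(-3\right) \left(-6\right) = 18$)
$u{\left(H \right)} = \sqrt{18 + H}$
$a{\left(Z,Y \right)} = \sqrt{77}$ ($a{\left(Z,Y \right)} = \sqrt{79 - 2} = \sqrt{77}$)
$-39043 + a{\left(143,u{\left(k \right)} \right)} = -39043 + \sqrt{77}$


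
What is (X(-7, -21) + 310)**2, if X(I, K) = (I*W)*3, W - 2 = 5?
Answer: 26569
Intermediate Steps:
W = 7 (W = 2 + 5 = 7)
X(I, K) = 21*I (X(I, K) = (I*7)*3 = (7*I)*3 = 21*I)
(X(-7, -21) + 310)**2 = (21*(-7) + 310)**2 = (-147 + 310)**2 = 163**2 = 26569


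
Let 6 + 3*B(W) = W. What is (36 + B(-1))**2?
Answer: 10201/9 ≈ 1133.4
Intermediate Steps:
B(W) = -2 + W/3
(36 + B(-1))**2 = (36 + (-2 + (1/3)*(-1)))**2 = (36 + (-2 - 1/3))**2 = (36 - 7/3)**2 = (101/3)**2 = 10201/9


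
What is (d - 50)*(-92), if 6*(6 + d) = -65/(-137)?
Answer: 2114482/411 ≈ 5144.7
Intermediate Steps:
d = -4867/822 (d = -6 + (-65/(-137))/6 = -6 + (-65*(-1/137))/6 = -6 + (1/6)*(65/137) = -6 + 65/822 = -4867/822 ≈ -5.9209)
(d - 50)*(-92) = (-4867/822 - 50)*(-92) = -45967/822*(-92) = 2114482/411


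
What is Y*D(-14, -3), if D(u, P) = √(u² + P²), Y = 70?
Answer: 70*√205 ≈ 1002.2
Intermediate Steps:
D(u, P) = √(P² + u²)
Y*D(-14, -3) = 70*√((-3)² + (-14)²) = 70*√(9 + 196) = 70*√205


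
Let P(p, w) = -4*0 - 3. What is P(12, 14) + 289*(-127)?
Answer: -36706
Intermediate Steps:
P(p, w) = -3 (P(p, w) = 0 - 3 = -3)
P(12, 14) + 289*(-127) = -3 + 289*(-127) = -3 - 36703 = -36706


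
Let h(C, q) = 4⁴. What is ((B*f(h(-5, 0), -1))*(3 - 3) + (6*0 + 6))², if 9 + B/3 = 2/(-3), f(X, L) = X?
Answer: 36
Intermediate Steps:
h(C, q) = 256
B = -29 (B = -27 + 3*(2/(-3)) = -27 + 3*(2*(-⅓)) = -27 + 3*(-⅔) = -27 - 2 = -29)
((B*f(h(-5, 0), -1))*(3 - 3) + (6*0 + 6))² = ((-29*256)*(3 - 3) + (6*0 + 6))² = (-7424*0 + (0 + 6))² = (0 + 6)² = 6² = 36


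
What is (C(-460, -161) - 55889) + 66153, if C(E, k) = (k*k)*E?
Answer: -11913396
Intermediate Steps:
C(E, k) = E*k² (C(E, k) = k²*E = E*k²)
(C(-460, -161) - 55889) + 66153 = (-460*(-161)² - 55889) + 66153 = (-460*25921 - 55889) + 66153 = (-11923660 - 55889) + 66153 = -11979549 + 66153 = -11913396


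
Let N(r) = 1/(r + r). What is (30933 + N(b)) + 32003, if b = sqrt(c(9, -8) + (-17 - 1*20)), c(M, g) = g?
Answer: 62936 - I*sqrt(5)/30 ≈ 62936.0 - 0.074536*I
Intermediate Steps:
b = 3*I*sqrt(5) (b = sqrt(-8 + (-17 - 1*20)) = sqrt(-8 + (-17 - 20)) = sqrt(-8 - 37) = sqrt(-45) = 3*I*sqrt(5) ≈ 6.7082*I)
N(r) = 1/(2*r)
(30933 + N(b)) + 32003 = (30933 + 1/(2*((3*I*sqrt(5))))) + 32003 = (30933 + (-I*sqrt(5)/15)/2) + 32003 = (30933 - I*sqrt(5)/30) + 32003 = 62936 - I*sqrt(5)/30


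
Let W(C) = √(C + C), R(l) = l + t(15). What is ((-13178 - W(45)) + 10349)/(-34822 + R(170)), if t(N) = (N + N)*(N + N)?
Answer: 2829/33752 + 3*√10/33752 ≈ 0.084098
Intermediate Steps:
t(N) = 4*N² (t(N) = (2*N)*(2*N) = 4*N²)
R(l) = 900 + l (R(l) = l + 4*15² = l + 4*225 = l + 900 = 900 + l)
W(C) = √2*√C (W(C) = √(2*C) = √2*√C)
((-13178 - W(45)) + 10349)/(-34822 + R(170)) = ((-13178 - √2*√45) + 10349)/(-34822 + (900 + 170)) = ((-13178 - √2*3*√5) + 10349)/(-34822 + 1070) = ((-13178 - 3*√10) + 10349)/(-33752) = ((-13178 - 3*√10) + 10349)*(-1/33752) = (-2829 - 3*√10)*(-1/33752) = 2829/33752 + 3*√10/33752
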